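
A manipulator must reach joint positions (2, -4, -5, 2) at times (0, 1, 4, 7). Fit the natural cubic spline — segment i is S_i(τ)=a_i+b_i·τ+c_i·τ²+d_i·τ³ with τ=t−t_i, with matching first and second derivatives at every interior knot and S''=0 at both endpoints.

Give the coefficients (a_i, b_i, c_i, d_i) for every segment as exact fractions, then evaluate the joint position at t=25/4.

Δ: Δ0=-6, Δ1=-1/3, Δ2=7/3
row 1: diag=8, rhs=34; c'=3/8, d'=17/4
row 2: denom=12−3·3/8=87/8; d'=(16−3·17/4)/(87/8)=26/87
back: M2=26/87
back: M1=17/4−3/8·26/87=120/29
M: M0=0, M1=120/29, M2=26/87, M3=0
seg 0: a=2, c=M0/2=0, d=(M1−M0)/(6·1)=20/29, b=Δ0−h0·(2M0+M1)/6=-194/29
seg 1: a=-4, c=M1/2=60/29, d=(M2−M1)/(6·3)=-167/783, b=Δ1−h1·(2M1+M2)/6=-134/29
seg 2: a=-5, c=M2/2=13/87, d=(M3−M2)/(6·3)=-13/783, b=Δ2−h2·(2M2+M3)/6=59/29
t_q=25/4 → seg 2, τ=9/4; S=-5+59/29·τ+13/87·τ²+-13/783·τ³=269/1856

  seg 0: a=2 b=-194/29 c=0 d=20/29
  seg 1: a=-4 b=-134/29 c=60/29 d=-167/783
  seg 2: a=-5 b=59/29 c=13/87 d=-13/783
S(25/4) = 269/1856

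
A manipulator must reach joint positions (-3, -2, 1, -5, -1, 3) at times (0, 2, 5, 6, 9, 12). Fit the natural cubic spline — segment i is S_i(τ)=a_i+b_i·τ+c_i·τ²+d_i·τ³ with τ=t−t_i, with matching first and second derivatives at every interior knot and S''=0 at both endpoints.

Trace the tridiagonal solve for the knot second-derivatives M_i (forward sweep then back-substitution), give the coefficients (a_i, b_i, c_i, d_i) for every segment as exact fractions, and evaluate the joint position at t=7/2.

  seg 0: a=-3 b=-1225/4038 c=0 d=811/4038
  seg 1: a=-2 b=8507/4038 c=811/673 d=-19067/36342
  seg 2: a=1 b=-9749/2019 c=-14201/4038 d=3157/1346
  seg 3: a=-5 b=-19487/4038 c=7106/2019 d=-17765/36342
  seg 4: a=-1 b=6245/2019 c=-3553/4038 d=3553/36342
S(7/2) = 22621/10768

Δ: Δ0=1/2, Δ1=1, Δ2=-6, Δ3=4/3, Δ4=4/3
row 1: diag=10, rhs=3; c'=3/10, d'=3/10
row 2: denom=8−3·3/10=71/10; d'=(-42−3·3/10)/(71/10)=-429/71
row 3: denom=8−1·10/71=558/71; d'=(44−1·-429/71)/(558/71)=3553/558
row 4: denom=12−3·71/186=673/62; d'=(0−3·3553/558)/(673/62)=-3553/2019
back: M4=-3553/2019
back: M3=3553/558−71/186·-3553/2019=14212/2019
back: M2=-429/71−10/71·14212/2019=-14201/2019
back: M1=3/10−3/10·-14201/2019=1622/673
M: M0=0, M1=1622/673, M2=-14201/2019, M3=14212/2019, M4=-3553/2019, M5=0
seg 0: a=-3, c=M0/2=0, d=(M1−M0)/(6·2)=811/4038, b=Δ0−h0·(2M0+M1)/6=-1225/4038
seg 1: a=-2, c=M1/2=811/673, d=(M2−M1)/(6·3)=-19067/36342, b=Δ1−h1·(2M1+M2)/6=8507/4038
seg 2: a=1, c=M2/2=-14201/4038, d=(M3−M2)/(6·1)=3157/1346, b=Δ2−h2·(2M2+M3)/6=-9749/2019
seg 3: a=-5, c=M3/2=7106/2019, d=(M4−M3)/(6·3)=-17765/36342, b=Δ3−h3·(2M3+M4)/6=-19487/4038
seg 4: a=-1, c=M4/2=-3553/4038, d=(M5−M4)/(6·3)=3553/36342, b=Δ4−h4·(2M4+M5)/6=6245/2019
t_q=7/2 → seg 1, τ=3/2; S=-2+8507/4038·τ+811/673·τ²+-19067/36342·τ³=22621/10768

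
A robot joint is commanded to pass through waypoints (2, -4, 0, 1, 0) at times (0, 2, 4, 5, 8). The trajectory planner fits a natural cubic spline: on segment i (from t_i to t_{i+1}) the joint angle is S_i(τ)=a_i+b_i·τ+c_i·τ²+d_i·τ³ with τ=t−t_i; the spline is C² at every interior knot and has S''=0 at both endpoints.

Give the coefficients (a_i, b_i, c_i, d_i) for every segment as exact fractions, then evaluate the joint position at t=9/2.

Δ: Δ0=-3, Δ1=2, Δ2=1, Δ3=-1/3
row 1: diag=8, rhs=30; c'=1/4, d'=15/4
row 2: denom=6−2·1/4=11/2; d'=(-6−2·15/4)/(11/2)=-27/11
row 3: denom=8−1·2/11=86/11; d'=(-8−1·-27/11)/(86/11)=-61/86
back: M3=-61/86
back: M2=-27/11−2/11·-61/86=-100/43
back: M1=15/4−1/4·-100/43=745/172
M: M0=0, M1=745/172, M2=-100/43, M3=-61/86, M4=0
seg 0: a=2, c=M0/2=0, d=(M1−M0)/(6·2)=745/2064, b=Δ0−h0·(2M0+M1)/6=-2293/516
seg 1: a=-4, c=M1/2=745/344, d=(M2−M1)/(6·2)=-1145/2064, b=Δ1−h1·(2M1+M2)/6=-29/258
seg 2: a=0, c=M2/2=-50/43, d=(M3−M2)/(6·1)=139/516, b=Δ2−h2·(2M2+M3)/6=977/516
seg 3: a=1, c=M3/2=-61/172, d=(M4−M3)/(6·3)=61/1548, b=Δ3−h3·(2M3+M4)/6=97/258
t_q=9/2 → seg 2, τ=1/2; S=0+977/516·τ+-50/43·τ²+139/516·τ³=949/1376

  seg 0: a=2 b=-2293/516 c=0 d=745/2064
  seg 1: a=-4 b=-29/258 c=745/344 d=-1145/2064
  seg 2: a=0 b=977/516 c=-50/43 d=139/516
  seg 3: a=1 b=97/258 c=-61/172 d=61/1548
S(9/2) = 949/1376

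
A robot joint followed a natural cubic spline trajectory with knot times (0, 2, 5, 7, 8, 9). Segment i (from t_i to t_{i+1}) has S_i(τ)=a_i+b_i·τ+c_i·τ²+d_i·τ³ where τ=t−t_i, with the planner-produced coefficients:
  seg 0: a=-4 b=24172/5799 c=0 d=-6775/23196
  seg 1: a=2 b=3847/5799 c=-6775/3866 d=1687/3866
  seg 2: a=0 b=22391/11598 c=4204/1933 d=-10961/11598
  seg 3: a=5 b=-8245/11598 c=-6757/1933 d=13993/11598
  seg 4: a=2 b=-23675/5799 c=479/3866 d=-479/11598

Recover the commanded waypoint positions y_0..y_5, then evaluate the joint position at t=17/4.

y_0=-4 y_1=2 y_2=0 y_3=5 y_4=2 y_5=-2
S(17/4) = -101117/247424

y_0 = S_0(0) = a_0 = -4
y_1 = S_1(0) = a_1 = 2
y_2 = S_2(0) = a_2 = 0
y_3 = S_3(0) = a_3 = 5
y_4 = S_4(0) = a_4 = 2
y_5 = S_4(1) = -2
t_q=17/4 is in segment 1 (τ=9/4); S_1(τ)=-101117/247424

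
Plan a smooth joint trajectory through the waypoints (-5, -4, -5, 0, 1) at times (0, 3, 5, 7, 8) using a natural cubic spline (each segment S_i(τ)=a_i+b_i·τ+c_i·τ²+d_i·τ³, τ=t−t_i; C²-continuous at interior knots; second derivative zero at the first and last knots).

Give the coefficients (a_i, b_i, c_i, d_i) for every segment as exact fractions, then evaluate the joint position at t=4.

Δ: Δ0=1/3, Δ1=-1/2, Δ2=5/2, Δ3=1
row 1: diag=10, rhs=-5; c'=1/5, d'=-1/2
row 2: denom=8−2·1/5=38/5; d'=(18−2·-1/2)/(38/5)=5/2
row 3: denom=6−2·5/19=104/19; d'=(-9−2·5/2)/(104/19)=-133/52
back: M3=-133/52
back: M2=5/2−5/19·-133/52=165/52
back: M1=-1/2−1/5·165/52=-59/52
M: M0=0, M1=-59/52, M2=165/52, M3=-133/52, M4=0
seg 0: a=-5, c=M0/2=0, d=(M1−M0)/(6·3)=-59/936, b=Δ0−h0·(2M0+M1)/6=281/312
seg 1: a=-4, c=M1/2=-59/104, d=(M2−M1)/(6·2)=14/39, b=Δ1−h1·(2M1+M2)/6=-125/156
seg 2: a=-5, c=M2/2=165/104, d=(M3−M2)/(6·2)=-149/312, b=Δ2−h2·(2M2+M3)/6=193/156
seg 3: a=0, c=M3/2=-133/104, d=(M4−M3)/(6·1)=133/312, b=Δ3−h3·(2M3+M4)/6=289/156
t_q=4 → seg 1, τ=1; S=-4+-125/156·τ+-59/104·τ²+14/39·τ³=-521/104

  seg 0: a=-5 b=281/312 c=0 d=-59/936
  seg 1: a=-4 b=-125/156 c=-59/104 d=14/39
  seg 2: a=-5 b=193/156 c=165/104 d=-149/312
  seg 3: a=0 b=289/156 c=-133/104 d=133/312
S(4) = -521/104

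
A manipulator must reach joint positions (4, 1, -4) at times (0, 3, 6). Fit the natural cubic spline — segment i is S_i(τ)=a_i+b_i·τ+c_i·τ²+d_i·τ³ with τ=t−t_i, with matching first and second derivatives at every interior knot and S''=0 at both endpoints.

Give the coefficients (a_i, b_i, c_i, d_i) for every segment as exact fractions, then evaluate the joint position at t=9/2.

  seg 0: a=4 b=-5/6 c=0 d=-1/54
  seg 1: a=1 b=-4/3 c=-1/6 d=1/54
S(9/2) = -21/16

Δ: Δ0=-1, Δ1=-5/3
row 1: diag=12, rhs=-4; c'=1/4, d'=-1/3
back: M1=-1/3
M: M0=0, M1=-1/3, M2=0
seg 0: a=4, c=M0/2=0, d=(M1−M0)/(6·3)=-1/54, b=Δ0−h0·(2M0+M1)/6=-5/6
seg 1: a=1, c=M1/2=-1/6, d=(M2−M1)/(6·3)=1/54, b=Δ1−h1·(2M1+M2)/6=-4/3
t_q=9/2 → seg 1, τ=3/2; S=1+-4/3·τ+-1/6·τ²+1/54·τ³=-21/16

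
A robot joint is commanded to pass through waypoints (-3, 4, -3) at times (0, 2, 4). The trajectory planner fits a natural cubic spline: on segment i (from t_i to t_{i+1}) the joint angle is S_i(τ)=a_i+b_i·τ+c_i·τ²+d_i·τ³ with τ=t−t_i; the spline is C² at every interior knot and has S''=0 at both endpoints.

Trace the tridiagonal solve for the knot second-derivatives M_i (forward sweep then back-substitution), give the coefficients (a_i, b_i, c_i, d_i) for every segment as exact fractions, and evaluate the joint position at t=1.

Δ: Δ0=7/2, Δ1=-7/2
row 1: diag=8, rhs=-42; c'=1/4, d'=-21/4
back: M1=-21/4
M: M0=0, M1=-21/4, M2=0
seg 0: a=-3, c=M0/2=0, d=(M1−M0)/(6·2)=-7/16, b=Δ0−h0·(2M0+M1)/6=21/4
seg 1: a=4, c=M1/2=-21/8, d=(M2−M1)/(6·2)=7/16, b=Δ1−h1·(2M1+M2)/6=0
t_q=1 → seg 0, τ=1; S=-3+21/4·τ+0·τ²+-7/16·τ³=29/16

  seg 0: a=-3 b=21/4 c=0 d=-7/16
  seg 1: a=4 b=0 c=-21/8 d=7/16
S(1) = 29/16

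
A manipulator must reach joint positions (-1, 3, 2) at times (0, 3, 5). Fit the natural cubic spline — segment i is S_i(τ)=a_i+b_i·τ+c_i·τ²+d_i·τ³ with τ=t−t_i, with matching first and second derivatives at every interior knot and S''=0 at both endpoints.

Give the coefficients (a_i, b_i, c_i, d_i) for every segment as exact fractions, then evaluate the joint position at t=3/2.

  seg 0: a=-1 b=113/60 c=0 d=-11/180
  seg 1: a=3 b=7/30 c=-11/20 d=11/120
S(3/2) = 259/160

Δ: Δ0=4/3, Δ1=-1/2
row 1: diag=10, rhs=-11; c'=1/5, d'=-11/10
back: M1=-11/10
M: M0=0, M1=-11/10, M2=0
seg 0: a=-1, c=M0/2=0, d=(M1−M0)/(6·3)=-11/180, b=Δ0−h0·(2M0+M1)/6=113/60
seg 1: a=3, c=M1/2=-11/20, d=(M2−M1)/(6·2)=11/120, b=Δ1−h1·(2M1+M2)/6=7/30
t_q=3/2 → seg 0, τ=3/2; S=-1+113/60·τ+0·τ²+-11/180·τ³=259/160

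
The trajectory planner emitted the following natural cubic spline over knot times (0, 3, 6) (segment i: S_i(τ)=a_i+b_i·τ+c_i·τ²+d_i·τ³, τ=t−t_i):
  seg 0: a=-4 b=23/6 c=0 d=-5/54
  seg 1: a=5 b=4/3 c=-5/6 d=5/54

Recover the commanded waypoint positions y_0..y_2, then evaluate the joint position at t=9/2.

y_0 = S_0(0) = a_0 = -4
y_1 = S_1(0) = a_1 = 5
y_2 = S_1(3) = 4
t_q=9/2 is in segment 1 (τ=3/2); S_1(τ)=87/16

y_0=-4 y_1=5 y_2=4
S(9/2) = 87/16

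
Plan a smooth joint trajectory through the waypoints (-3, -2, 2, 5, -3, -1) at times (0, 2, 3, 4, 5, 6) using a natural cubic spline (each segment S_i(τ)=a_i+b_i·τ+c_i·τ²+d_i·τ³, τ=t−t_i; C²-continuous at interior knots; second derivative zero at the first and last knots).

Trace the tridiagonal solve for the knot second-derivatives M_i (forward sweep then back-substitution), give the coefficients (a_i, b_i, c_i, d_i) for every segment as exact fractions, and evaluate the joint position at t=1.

Δ: Δ0=1/2, Δ1=4, Δ2=3, Δ3=-8, Δ4=2
row 1: diag=6, rhs=21; c'=1/6, d'=7/2
row 2: denom=4−1·1/6=23/6; d'=(-6−1·7/2)/(23/6)=-57/23
row 3: denom=4−1·6/23=86/23; d'=(-66−1·-57/23)/(86/23)=-1461/86
row 4: denom=4−1·23/86=321/86; d'=(60−1·-1461/86)/(321/86)=2207/107
back: M4=2207/107
back: M3=-1461/86−23/86·2207/107=-2408/107
back: M2=-57/23−6/23·-2408/107=363/107
back: M1=7/2−1/6·363/107=314/107
M: M0=0, M1=314/107, M2=363/107, M3=-2408/107, M4=2207/107, M5=0
seg 0: a=-3, c=M0/2=0, d=(M1−M0)/(6·2)=157/642, b=Δ0−h0·(2M0+M1)/6=-307/642
seg 1: a=-2, c=M1/2=157/107, d=(M2−M1)/(6·1)=49/642, b=Δ1−h1·(2M1+M2)/6=1577/642
seg 2: a=2, c=M2/2=363/214, d=(M3−M2)/(6·1)=-2771/642, b=Δ2−h2·(2M2+M3)/6=1804/321
seg 3: a=5, c=M3/2=-1204/107, d=(M4−M3)/(6·1)=4615/642, b=Δ3−h3·(2M3+M4)/6=-2527/642
seg 4: a=-3, c=M4/2=2207/214, d=(M5−M4)/(6·1)=-2207/642, b=Δ4−h4·(2M4+M5)/6=-1565/321
t_q=1 → seg 0, τ=1; S=-3+-307/642·τ+0·τ²+157/642·τ³=-346/107

  seg 0: a=-3 b=-307/642 c=0 d=157/642
  seg 1: a=-2 b=1577/642 c=157/107 d=49/642
  seg 2: a=2 b=1804/321 c=363/214 d=-2771/642
  seg 3: a=5 b=-2527/642 c=-1204/107 d=4615/642
  seg 4: a=-3 b=-1565/321 c=2207/214 d=-2207/642
S(1) = -346/107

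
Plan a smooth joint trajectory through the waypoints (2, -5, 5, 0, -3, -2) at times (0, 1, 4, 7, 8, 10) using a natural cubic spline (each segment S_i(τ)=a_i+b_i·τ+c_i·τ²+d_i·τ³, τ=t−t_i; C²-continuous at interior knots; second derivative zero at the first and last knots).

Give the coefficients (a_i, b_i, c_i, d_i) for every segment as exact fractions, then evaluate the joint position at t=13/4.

  seg 0: a=2 b=-62941/7314 c=0 d=11743/7314
  seg 1: a=-5 b=-13856/3657 c=11743/2438 d=-1985/2438
  seg 2: a=5 b=22877/7314 c=-3061/1219 d=6677/21942
  seg 3: a=0 b=-13613/3657 c=555/2438 d=3619/7314
  seg 4: a=-3 b=-13039/7314 c=2087/1219 d=-2087/7314
S(13/4) = 247331/156032

Δ: Δ0=-7, Δ1=10/3, Δ2=-5/3, Δ3=-3, Δ4=1/2
row 1: diag=8, rhs=62; c'=3/8, d'=31/4
row 2: denom=12−3·3/8=87/8; d'=(-30−3·31/4)/(87/8)=-142/29
row 3: denom=8−3·8/29=208/29; d'=(-8−3·-142/29)/(208/29)=97/104
row 4: denom=6−1·29/208=1219/208; d'=(21−1·97/104)/(1219/208)=4174/1219
back: M4=4174/1219
back: M3=97/104−29/208·4174/1219=555/1219
back: M2=-142/29−8/29·555/1219=-6122/1219
back: M1=31/4−3/8·-6122/1219=11743/1219
M: M0=0, M1=11743/1219, M2=-6122/1219, M3=555/1219, M4=4174/1219, M5=0
seg 0: a=2, c=M0/2=0, d=(M1−M0)/(6·1)=11743/7314, b=Δ0−h0·(2M0+M1)/6=-62941/7314
seg 1: a=-5, c=M1/2=11743/2438, d=(M2−M1)/(6·3)=-1985/2438, b=Δ1−h1·(2M1+M2)/6=-13856/3657
seg 2: a=5, c=M2/2=-3061/1219, d=(M3−M2)/(6·3)=6677/21942, b=Δ2−h2·(2M2+M3)/6=22877/7314
seg 3: a=0, c=M3/2=555/2438, d=(M4−M3)/(6·1)=3619/7314, b=Δ3−h3·(2M3+M4)/6=-13613/3657
seg 4: a=-3, c=M4/2=2087/1219, d=(M5−M4)/(6·2)=-2087/7314, b=Δ4−h4·(2M4+M5)/6=-13039/7314
t_q=13/4 → seg 1, τ=9/4; S=-5+-13856/3657·τ+11743/2438·τ²+-1985/2438·τ³=247331/156032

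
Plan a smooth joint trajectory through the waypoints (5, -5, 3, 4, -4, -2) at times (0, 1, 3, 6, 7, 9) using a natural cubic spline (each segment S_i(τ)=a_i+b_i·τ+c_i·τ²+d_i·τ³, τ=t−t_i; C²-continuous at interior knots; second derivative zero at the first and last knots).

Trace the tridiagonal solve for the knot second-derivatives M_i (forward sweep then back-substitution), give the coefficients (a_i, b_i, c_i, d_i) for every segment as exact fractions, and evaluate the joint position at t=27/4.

Δ: Δ0=-10, Δ1=4, Δ2=1/3, Δ3=-8, Δ4=1
row 1: diag=6, rhs=84; c'=1/3, d'=14
row 2: denom=10−2·1/3=28/3; d'=(-22−2·14)/(28/3)=-75/14
row 3: denom=8−3·9/28=197/28; d'=(-50−3·-75/14)/(197/28)=-950/197
row 4: denom=6−1·28/197=1154/197; d'=(54−1·-950/197)/(1154/197)=5794/577
back: M4=5794/577
back: M3=-950/197−28/197·5794/577=-3606/577
back: M2=-75/14−9/28·-3606/577=-1932/577
back: M1=14−1/3·-1932/577=8722/577
M: M0=0, M1=8722/577, M2=-1932/577, M3=-3606/577, M4=5794/577, M5=0
seg 0: a=5, c=M0/2=0, d=(M1−M0)/(6·1)=4361/1731, b=Δ0−h0·(2M0+M1)/6=-21671/1731
seg 1: a=-5, c=M1/2=4361/577, d=(M2−M1)/(6·2)=-5327/3462, b=Δ1−h1·(2M1+M2)/6=-8588/1731
seg 2: a=3, c=M2/2=-966/577, d=(M3−M2)/(6·3)=-93/577, b=Δ2−h2·(2M2+M3)/6=11782/1731
seg 3: a=4, c=M3/2=-1803/577, d=(M4−M3)/(6·1)=4700/1731, b=Δ3−h3·(2M3+M4)/6=-13139/1731
seg 4: a=-4, c=M4/2=2897/577, d=(M5−M4)/(6·2)=-2897/3462, b=Δ4−h4·(2M4+M5)/6=-9857/1731
t_q=27/4 → seg 3, τ=3/4; S=4+-13139/1731·τ+-1803/577·τ²+4700/1731·τ³=-1330/577

  seg 0: a=5 b=-21671/1731 c=0 d=4361/1731
  seg 1: a=-5 b=-8588/1731 c=4361/577 d=-5327/3462
  seg 2: a=3 b=11782/1731 c=-966/577 d=-93/577
  seg 3: a=4 b=-13139/1731 c=-1803/577 d=4700/1731
  seg 4: a=-4 b=-9857/1731 c=2897/577 d=-2897/3462
S(27/4) = -1330/577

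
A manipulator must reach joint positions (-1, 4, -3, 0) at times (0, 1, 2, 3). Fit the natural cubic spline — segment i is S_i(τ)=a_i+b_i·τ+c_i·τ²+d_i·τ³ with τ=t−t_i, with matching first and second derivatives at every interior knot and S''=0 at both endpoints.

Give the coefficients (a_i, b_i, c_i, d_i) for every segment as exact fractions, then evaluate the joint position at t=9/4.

Δ: Δ0=5, Δ1=-7, Δ2=3
row 1: diag=4, rhs=-72; c'=1/4, d'=-18
row 2: denom=4−1·1/4=15/4; d'=(60−1·-18)/(15/4)=104/5
back: M2=104/5
back: M1=-18−1/4·104/5=-116/5
M: M0=0, M1=-116/5, M2=104/5, M3=0
seg 0: a=-1, c=M0/2=0, d=(M1−M0)/(6·1)=-58/15, b=Δ0−h0·(2M0+M1)/6=133/15
seg 1: a=4, c=M1/2=-58/5, d=(M2−M1)/(6·1)=22/3, b=Δ1−h1·(2M1+M2)/6=-41/15
seg 2: a=-3, c=M2/2=52/5, d=(M3−M2)/(6·1)=-52/15, b=Δ2−h2·(2M2+M3)/6=-59/15
t_q=9/4 → seg 2, τ=1/4; S=-3+-59/15·τ+52/5·τ²+-52/15·τ³=-271/80

  seg 0: a=-1 b=133/15 c=0 d=-58/15
  seg 1: a=4 b=-41/15 c=-58/5 d=22/3
  seg 2: a=-3 b=-59/15 c=52/5 d=-52/15
S(9/4) = -271/80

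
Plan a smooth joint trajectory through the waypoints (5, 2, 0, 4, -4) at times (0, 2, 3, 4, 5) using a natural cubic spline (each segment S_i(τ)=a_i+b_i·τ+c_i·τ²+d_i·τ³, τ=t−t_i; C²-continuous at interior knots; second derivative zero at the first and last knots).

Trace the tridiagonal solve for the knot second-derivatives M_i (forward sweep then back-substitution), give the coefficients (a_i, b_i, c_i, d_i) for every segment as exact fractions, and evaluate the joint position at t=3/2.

Δ: Δ0=-3/2, Δ1=-2, Δ2=4, Δ3=-8
row 1: diag=6, rhs=-3; c'=1/6, d'=-1/2
row 2: denom=4−1·1/6=23/6; d'=(36−1·-1/2)/(23/6)=219/23
row 3: denom=4−1·6/23=86/23; d'=(-72−1·219/23)/(86/23)=-1875/86
back: M3=-1875/86
back: M2=219/23−6/23·-1875/86=654/43
back: M1=-1/2−1/6·654/43=-261/86
M: M0=0, M1=-261/86, M2=654/43, M3=-1875/86, M4=0
seg 0: a=5, c=M0/2=0, d=(M1−M0)/(6·2)=-87/344, b=Δ0−h0·(2M0+M1)/6=-21/43
seg 1: a=2, c=M1/2=-261/172, d=(M2−M1)/(6·1)=523/172, b=Δ1−h1·(2M1+M2)/6=-303/86
seg 2: a=0, c=M2/2=327/43, d=(M3−M2)/(6·1)=-1061/172, b=Δ2−h2·(2M2+M3)/6=441/172
seg 3: a=4, c=M3/2=-1875/172, d=(M4−M3)/(6·1)=625/172, b=Δ3−h3·(2M3+M4)/6=-63/86
t_q=3/2 → seg 0, τ=3/2; S=5+-21/43·τ+0·τ²+-87/344·τ³=9395/2752

  seg 0: a=5 b=-21/43 c=0 d=-87/344
  seg 1: a=2 b=-303/86 c=-261/172 d=523/172
  seg 2: a=0 b=441/172 c=327/43 d=-1061/172
  seg 3: a=4 b=-63/86 c=-1875/172 d=625/172
S(3/2) = 9395/2752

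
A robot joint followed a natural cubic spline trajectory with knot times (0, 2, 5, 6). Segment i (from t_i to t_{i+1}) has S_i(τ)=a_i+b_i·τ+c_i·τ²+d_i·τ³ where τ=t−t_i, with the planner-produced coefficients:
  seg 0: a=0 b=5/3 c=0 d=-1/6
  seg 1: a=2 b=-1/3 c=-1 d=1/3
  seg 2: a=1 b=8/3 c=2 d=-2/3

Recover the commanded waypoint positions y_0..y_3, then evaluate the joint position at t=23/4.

y_0=0 y_1=2 y_2=1 y_3=5
S(23/4) = 123/32

y_0 = S_0(0) = a_0 = 0
y_1 = S_1(0) = a_1 = 2
y_2 = S_2(0) = a_2 = 1
y_3 = S_2(1) = 5
t_q=23/4 is in segment 2 (τ=3/4); S_2(τ)=123/32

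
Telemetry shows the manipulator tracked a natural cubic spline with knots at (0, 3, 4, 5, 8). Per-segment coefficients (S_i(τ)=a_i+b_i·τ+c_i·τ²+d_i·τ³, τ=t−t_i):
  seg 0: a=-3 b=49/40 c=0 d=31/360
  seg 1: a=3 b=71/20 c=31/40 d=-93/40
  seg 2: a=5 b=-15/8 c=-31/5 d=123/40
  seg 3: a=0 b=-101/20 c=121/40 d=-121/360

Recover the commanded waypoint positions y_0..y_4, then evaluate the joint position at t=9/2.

y_0=-3 y_1=3 y_2=5 y_3=0 y_4=3
S(9/2) = 927/320

y_0 = S_0(0) = a_0 = -3
y_1 = S_1(0) = a_1 = 3
y_2 = S_2(0) = a_2 = 5
y_3 = S_3(0) = a_3 = 0
y_4 = S_3(3) = 3
t_q=9/2 is in segment 2 (τ=1/2); S_2(τ)=927/320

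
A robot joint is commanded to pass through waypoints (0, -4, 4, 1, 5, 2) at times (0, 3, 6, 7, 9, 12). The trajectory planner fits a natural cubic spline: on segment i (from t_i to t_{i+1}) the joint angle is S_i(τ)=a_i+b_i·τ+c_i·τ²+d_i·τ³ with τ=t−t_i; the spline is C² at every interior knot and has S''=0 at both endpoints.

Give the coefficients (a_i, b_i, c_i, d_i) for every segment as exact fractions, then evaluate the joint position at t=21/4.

Δ: Δ0=-4/3, Δ1=8/3, Δ2=-3, Δ3=2, Δ4=-1
row 1: diag=12, rhs=24; c'=1/4, d'=2
row 2: denom=8−3·1/4=29/4; d'=(-34−3·2)/(29/4)=-160/29
row 3: denom=6−1·4/29=170/29; d'=(30−1·-160/29)/(170/29)=103/17
row 4: denom=10−2·29/85=792/85; d'=(-18−2·103/17)/(792/85)=-320/99
back: M4=-320/99
back: M3=103/17−29/85·-320/99=709/99
back: M2=-160/29−4/29·709/99=-644/99
back: M1=2−1/4·-644/99=359/99
M: M0=0, M1=359/99, M2=-644/99, M3=709/99, M4=-320/99, M5=0
seg 0: a=0, c=M0/2=0, d=(M1−M0)/(6·3)=359/1782, b=Δ0−h0·(2M0+M1)/6=-623/198
seg 1: a=-4, c=M1/2=359/198, d=(M2−M1)/(6·3)=-1003/1782, b=Δ1−h1·(2M1+M2)/6=227/99
seg 2: a=4, c=M2/2=-322/99, d=(M3−M2)/(6·1)=41/18, b=Δ2−h2·(2M2+M3)/6=-401/198
seg 3: a=1, c=M3/2=709/198, d=(M4−M3)/(6·2)=-343/396, b=Δ3−h3·(2M3+M4)/6=-56/33
seg 4: a=5, c=M4/2=-160/99, d=(M5−M4)/(6·3)=160/891, b=Δ4−h4·(2M4+M5)/6=221/99
t_q=21/4 → seg 1, τ=9/4; S=-4+227/99·τ+359/198·τ²+-1003/1782·τ³=5529/1408

  seg 0: a=0 b=-623/198 c=0 d=359/1782
  seg 1: a=-4 b=227/99 c=359/198 d=-1003/1782
  seg 2: a=4 b=-401/198 c=-322/99 d=41/18
  seg 3: a=1 b=-56/33 c=709/198 d=-343/396
  seg 4: a=5 b=221/99 c=-160/99 d=160/891
S(21/4) = 5529/1408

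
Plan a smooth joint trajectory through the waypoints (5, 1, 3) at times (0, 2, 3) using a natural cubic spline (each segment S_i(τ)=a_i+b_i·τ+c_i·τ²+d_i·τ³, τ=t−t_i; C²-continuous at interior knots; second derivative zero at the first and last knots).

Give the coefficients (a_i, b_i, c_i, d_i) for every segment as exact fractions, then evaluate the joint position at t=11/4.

  seg 0: a=5 b=-10/3 c=0 d=1/3
  seg 1: a=1 b=2/3 c=2 d=-2/3
S(11/4) = 75/32

Δ: Δ0=-2, Δ1=2
row 1: diag=6, rhs=24; c'=1/6, d'=4
back: M1=4
M: M0=0, M1=4, M2=0
seg 0: a=5, c=M0/2=0, d=(M1−M0)/(6·2)=1/3, b=Δ0−h0·(2M0+M1)/6=-10/3
seg 1: a=1, c=M1/2=2, d=(M2−M1)/(6·1)=-2/3, b=Δ1−h1·(2M1+M2)/6=2/3
t_q=11/4 → seg 1, τ=3/4; S=1+2/3·τ+2·τ²+-2/3·τ³=75/32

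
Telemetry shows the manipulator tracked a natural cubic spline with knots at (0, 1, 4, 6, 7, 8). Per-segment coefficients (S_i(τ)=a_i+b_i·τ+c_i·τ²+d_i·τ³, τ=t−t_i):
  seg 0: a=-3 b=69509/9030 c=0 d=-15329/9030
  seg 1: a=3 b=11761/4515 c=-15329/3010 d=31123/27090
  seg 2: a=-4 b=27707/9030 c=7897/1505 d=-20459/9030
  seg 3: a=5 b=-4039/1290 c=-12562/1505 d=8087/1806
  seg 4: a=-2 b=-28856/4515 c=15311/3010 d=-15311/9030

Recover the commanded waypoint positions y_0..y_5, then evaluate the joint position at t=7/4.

y_0=-3 y_1=3 y_2=-4 y_3=5 y_4=-2 y_5=-5
S(7/4) = 495797/192640

y_0 = S_0(0) = a_0 = -3
y_1 = S_1(0) = a_1 = 3
y_2 = S_2(0) = a_2 = -4
y_3 = S_3(0) = a_3 = 5
y_4 = S_4(0) = a_4 = -2
y_5 = S_4(1) = -5
t_q=7/4 is in segment 1 (τ=3/4); S_1(τ)=495797/192640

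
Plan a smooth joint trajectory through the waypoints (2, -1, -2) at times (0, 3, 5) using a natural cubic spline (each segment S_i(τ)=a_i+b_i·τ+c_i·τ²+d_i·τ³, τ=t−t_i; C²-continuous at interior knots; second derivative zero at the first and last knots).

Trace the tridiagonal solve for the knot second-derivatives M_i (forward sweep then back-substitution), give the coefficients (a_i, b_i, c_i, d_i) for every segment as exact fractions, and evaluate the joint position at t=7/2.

Δ: Δ0=-1, Δ1=-1/2
row 1: diag=10, rhs=3; c'=1/5, d'=3/10
back: M1=3/10
M: M0=0, M1=3/10, M2=0
seg 0: a=2, c=M0/2=0, d=(M1−M0)/(6·3)=1/60, b=Δ0−h0·(2M0+M1)/6=-23/20
seg 1: a=-1, c=M1/2=3/20, d=(M2−M1)/(6·2)=-1/40, b=Δ1−h1·(2M1+M2)/6=-7/10
t_q=7/2 → seg 1, τ=1/2; S=-1+-7/10·τ+3/20·τ²+-1/40·τ³=-421/320

  seg 0: a=2 b=-23/20 c=0 d=1/60
  seg 1: a=-1 b=-7/10 c=3/20 d=-1/40
S(7/2) = -421/320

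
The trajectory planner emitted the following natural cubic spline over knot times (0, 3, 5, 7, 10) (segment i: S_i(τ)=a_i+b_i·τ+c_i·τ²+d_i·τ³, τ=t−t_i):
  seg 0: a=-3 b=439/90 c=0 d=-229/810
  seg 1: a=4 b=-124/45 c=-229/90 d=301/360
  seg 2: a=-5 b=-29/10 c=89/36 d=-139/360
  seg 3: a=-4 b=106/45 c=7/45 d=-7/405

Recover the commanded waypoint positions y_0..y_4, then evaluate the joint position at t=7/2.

y_0 = S_0(0) = a_0 = -3
y_1 = S_1(0) = a_1 = 4
y_2 = S_2(0) = a_2 = -5
y_3 = S_3(0) = a_3 = -4
y_4 = S_3(3) = 4
t_q=7/2 is in segment 1 (τ=1/2); S_1(τ)=669/320

y_0=-3 y_1=4 y_2=-5 y_3=-4 y_4=4
S(7/2) = 669/320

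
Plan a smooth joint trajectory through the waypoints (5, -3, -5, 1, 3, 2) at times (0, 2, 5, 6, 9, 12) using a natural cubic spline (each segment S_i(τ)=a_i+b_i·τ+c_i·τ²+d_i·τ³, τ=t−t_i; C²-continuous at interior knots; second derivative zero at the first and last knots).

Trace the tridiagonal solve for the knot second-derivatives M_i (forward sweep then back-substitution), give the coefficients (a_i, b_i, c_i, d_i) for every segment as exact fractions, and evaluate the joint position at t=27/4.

Δ: Δ0=-4, Δ1=-2/3, Δ2=6, Δ3=2/3, Δ4=-1/3
row 1: diag=10, rhs=20; c'=3/10, d'=2
row 2: denom=8−3·3/10=71/10; d'=(40−3·2)/(71/10)=340/71
row 3: denom=8−1·10/71=558/71; d'=(-32−1·340/71)/(558/71)=-1306/279
row 4: denom=12−3·71/186=673/62; d'=(-6−3·-1306/279)/(673/62)=1496/2019
back: M4=1496/2019
back: M3=-1306/279−71/186·1496/2019=-10022/2019
back: M2=340/71−10/71·-10022/2019=11080/2019
back: M1=2−3/10·11080/2019=238/673
M: M0=0, M1=238/673, M2=11080/2019, M3=-10022/2019, M4=1496/2019, M5=0
seg 0: a=5, c=M0/2=0, d=(M1−M0)/(6·2)=119/4038, b=Δ0−h0·(2M0+M1)/6=-8314/2019
seg 1: a=-3, c=M1/2=119/673, d=(M2−M1)/(6·3)=5183/18171, b=Δ1−h1·(2M1+M2)/6=-7600/2019
seg 2: a=-5, c=M2/2=5540/2019, d=(M3−M2)/(6·1)=-3517/2019, b=Δ2−h2·(2M2+M3)/6=10091/2019
seg 3: a=1, c=M3/2=-5011/2019, d=(M4−M3)/(6·3)=5759/18171, b=Δ3−h3·(2M3+M4)/6=3540/673
seg 4: a=3, c=M4/2=748/2019, d=(M5−M4)/(6·3)=-748/18171, b=Δ4−h4·(2M4+M5)/6=-723/673
t_q=27/4 → seg 3, τ=3/4; S=1+3540/673·τ+-5011/2019·τ²+5759/18171·τ³=158619/43072

  seg 0: a=5 b=-8314/2019 c=0 d=119/4038
  seg 1: a=-3 b=-7600/2019 c=119/673 d=5183/18171
  seg 2: a=-5 b=10091/2019 c=5540/2019 d=-3517/2019
  seg 3: a=1 b=3540/673 c=-5011/2019 d=5759/18171
  seg 4: a=3 b=-723/673 c=748/2019 d=-748/18171
S(27/4) = 158619/43072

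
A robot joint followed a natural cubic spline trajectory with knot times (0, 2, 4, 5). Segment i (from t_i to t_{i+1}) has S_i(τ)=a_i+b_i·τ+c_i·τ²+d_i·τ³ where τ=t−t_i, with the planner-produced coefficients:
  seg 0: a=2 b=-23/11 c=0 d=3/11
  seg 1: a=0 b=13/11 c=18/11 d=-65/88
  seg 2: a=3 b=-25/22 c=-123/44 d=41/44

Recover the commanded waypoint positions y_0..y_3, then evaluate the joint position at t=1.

y_0=2 y_1=0 y_2=3 y_3=0
S(1) = 2/11

y_0 = S_0(0) = a_0 = 2
y_1 = S_1(0) = a_1 = 0
y_2 = S_2(0) = a_2 = 3
y_3 = S_2(1) = 0
t_q=1 is in segment 0 (τ=1); S_0(τ)=2/11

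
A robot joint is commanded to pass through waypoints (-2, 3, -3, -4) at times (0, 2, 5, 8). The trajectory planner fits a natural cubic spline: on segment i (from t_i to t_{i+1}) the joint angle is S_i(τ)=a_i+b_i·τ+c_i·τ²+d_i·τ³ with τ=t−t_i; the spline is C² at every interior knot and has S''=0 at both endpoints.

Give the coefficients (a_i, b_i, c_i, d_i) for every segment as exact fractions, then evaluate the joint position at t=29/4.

Δ: Δ0=5/2, Δ1=-2, Δ2=-1/3
row 1: diag=10, rhs=-27; c'=3/10, d'=-27/10
row 2: denom=12−3·3/10=111/10; d'=(10−3·-27/10)/(111/10)=181/111
back: M2=181/111
back: M1=-27/10−3/10·181/111=-118/37
M: M0=0, M1=-118/37, M2=181/111, M3=0
seg 0: a=-2, c=M0/2=0, d=(M1−M0)/(6·2)=-59/222, b=Δ0−h0·(2M0+M1)/6=791/222
seg 1: a=3, c=M1/2=-59/37, d=(M2−M1)/(6·3)=535/1998, b=Δ1−h1·(2M1+M2)/6=83/222
seg 2: a=-3, c=M2/2=181/222, d=(M3−M2)/(6·3)=-181/1998, b=Δ2−h2·(2M2+M3)/6=-218/111
t_q=29/4 → seg 2, τ=9/4; S=-3+-218/111·τ+181/222·τ²+-181/1998·τ³=-20475/4736

  seg 0: a=-2 b=791/222 c=0 d=-59/222
  seg 1: a=3 b=83/222 c=-59/37 d=535/1998
  seg 2: a=-3 b=-218/111 c=181/222 d=-181/1998
S(29/4) = -20475/4736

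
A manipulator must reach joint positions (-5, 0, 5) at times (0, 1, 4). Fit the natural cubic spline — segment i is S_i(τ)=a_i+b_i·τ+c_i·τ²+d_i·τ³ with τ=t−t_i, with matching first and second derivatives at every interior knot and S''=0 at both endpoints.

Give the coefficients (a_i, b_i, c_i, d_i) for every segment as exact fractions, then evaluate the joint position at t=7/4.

  seg 0: a=-5 b=65/12 c=0 d=-5/12
  seg 1: a=0 b=25/6 c=-5/4 d=5/36
S(7/4) = 635/256

Δ: Δ0=5, Δ1=5/3
row 1: diag=8, rhs=-20; c'=3/8, d'=-5/2
back: M1=-5/2
M: M0=0, M1=-5/2, M2=0
seg 0: a=-5, c=M0/2=0, d=(M1−M0)/(6·1)=-5/12, b=Δ0−h0·(2M0+M1)/6=65/12
seg 1: a=0, c=M1/2=-5/4, d=(M2−M1)/(6·3)=5/36, b=Δ1−h1·(2M1+M2)/6=25/6
t_q=7/4 → seg 1, τ=3/4; S=0+25/6·τ+-5/4·τ²+5/36·τ³=635/256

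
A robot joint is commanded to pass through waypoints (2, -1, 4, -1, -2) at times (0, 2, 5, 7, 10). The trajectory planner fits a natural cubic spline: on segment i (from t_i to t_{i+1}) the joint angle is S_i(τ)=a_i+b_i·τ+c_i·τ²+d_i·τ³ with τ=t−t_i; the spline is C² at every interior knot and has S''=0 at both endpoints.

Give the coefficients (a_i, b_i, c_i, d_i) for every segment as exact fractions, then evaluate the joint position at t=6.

Δ: Δ0=-3/2, Δ1=5/3, Δ2=-5/2, Δ3=-1/3
row 1: diag=10, rhs=19; c'=3/10, d'=19/10
row 2: denom=10−3·3/10=91/10; d'=(-25−3·19/10)/(91/10)=-307/91
row 3: denom=10−2·20/91=870/91; d'=(13−2·-307/91)/(870/91)=599/290
back: M3=599/290
back: M2=-307/91−20/91·599/290=-111/29
back: M1=19/10−3/10·-111/29=442/145
M: M0=0, M1=442/145, M2=-111/29, M3=599/290, M4=0
seg 0: a=2, c=M0/2=0, d=(M1−M0)/(6·2)=221/870, b=Δ0−h0·(2M0+M1)/6=-2189/870
seg 1: a=-1, c=M1/2=221/145, d=(M2−M1)/(6·3)=-997/2610, b=Δ1−h1·(2M1+M2)/6=463/870
seg 2: a=4, c=M2/2=-111/58, d=(M3−M2)/(6·2)=1709/3480, b=Δ2−h2·(2M2+M3)/6=-277/435
seg 3: a=-1, c=M3/2=599/580, d=(M4−M3)/(6·3)=-599/5220, b=Δ3−h3·(2M3+M4)/6=-2087/870
t_q=6 → seg 2, τ=1; S=4+-277/435·τ+-111/58·τ²+1709/3480·τ³=2251/1160

  seg 0: a=2 b=-2189/870 c=0 d=221/870
  seg 1: a=-1 b=463/870 c=221/145 d=-997/2610
  seg 2: a=4 b=-277/435 c=-111/58 d=1709/3480
  seg 3: a=-1 b=-2087/870 c=599/580 d=-599/5220
S(6) = 2251/1160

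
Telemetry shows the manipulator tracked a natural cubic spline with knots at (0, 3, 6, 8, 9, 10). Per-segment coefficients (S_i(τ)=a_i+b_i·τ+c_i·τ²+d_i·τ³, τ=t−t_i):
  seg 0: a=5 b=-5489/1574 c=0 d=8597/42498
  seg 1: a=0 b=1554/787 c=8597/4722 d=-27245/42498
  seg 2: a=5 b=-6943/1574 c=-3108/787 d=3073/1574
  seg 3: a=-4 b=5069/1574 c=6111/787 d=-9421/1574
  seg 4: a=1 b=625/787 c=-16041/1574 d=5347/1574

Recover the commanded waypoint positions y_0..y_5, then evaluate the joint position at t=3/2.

y_0 = S_0(0) = a_0 = 5
y_1 = S_1(0) = a_1 = 0
y_2 = S_2(0) = a_2 = 5
y_3 = S_3(0) = a_3 = -4
y_4 = S_4(0) = a_4 = 1
y_5 = S_4(1) = -5
t_q=3/2 is in segment 0 (τ=3/2); S_0(τ)=5689/12592

y_0=5 y_1=0 y_2=5 y_3=-4 y_4=1 y_5=-5
S(3/2) = 5689/12592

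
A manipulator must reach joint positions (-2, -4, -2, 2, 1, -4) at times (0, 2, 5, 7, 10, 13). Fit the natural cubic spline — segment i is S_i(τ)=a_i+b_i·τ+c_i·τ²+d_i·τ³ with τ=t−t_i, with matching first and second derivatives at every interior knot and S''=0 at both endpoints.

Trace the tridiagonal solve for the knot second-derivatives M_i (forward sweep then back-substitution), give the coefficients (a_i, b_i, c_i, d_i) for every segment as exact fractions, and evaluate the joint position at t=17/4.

  seg 0: a=-2 b=-3995/3207 c=0 d=197/3207
  seg 1: a=-4 b=-1631/3207 c=394/1069 d=223/28863
  seg 2: a=-2 b=6130/3207 c=1405/3207 d=-421/2138
  seg 3: a=2 b=4172/3207 c=-2384/3207 d=637/9621
  seg 4: a=1 b=-4399/3207 c=-473/3207 d=473/28863
S(17/4) = -218275/68416

Δ: Δ0=-1, Δ1=2/3, Δ2=2, Δ3=-1/3, Δ4=-5/3
row 1: diag=10, rhs=10; c'=3/10, d'=1
row 2: denom=10−3·3/10=91/10; d'=(8−3·1)/(91/10)=50/91
row 3: denom=10−2·20/91=870/91; d'=(-14−2·50/91)/(870/91)=-229/145
row 4: denom=12−3·91/290=3207/290; d'=(-8−3·-229/145)/(3207/290)=-946/3207
back: M4=-946/3207
back: M3=-229/145−91/290·-946/3207=-4768/3207
back: M2=50/91−20/91·-4768/3207=2810/3207
back: M1=1−3/10·2810/3207=788/1069
M: M0=0, M1=788/1069, M2=2810/3207, M3=-4768/3207, M4=-946/3207, M5=0
seg 0: a=-2, c=M0/2=0, d=(M1−M0)/(6·2)=197/3207, b=Δ0−h0·(2M0+M1)/6=-3995/3207
seg 1: a=-4, c=M1/2=394/1069, d=(M2−M1)/(6·3)=223/28863, b=Δ1−h1·(2M1+M2)/6=-1631/3207
seg 2: a=-2, c=M2/2=1405/3207, d=(M3−M2)/(6·2)=-421/2138, b=Δ2−h2·(2M2+M3)/6=6130/3207
seg 3: a=2, c=M3/2=-2384/3207, d=(M4−M3)/(6·3)=637/9621, b=Δ3−h3·(2M3+M4)/6=4172/3207
seg 4: a=1, c=M4/2=-473/3207, d=(M5−M4)/(6·3)=473/28863, b=Δ4−h4·(2M4+M5)/6=-4399/3207
t_q=17/4 → seg 1, τ=9/4; S=-4+-1631/3207·τ+394/1069·τ²+223/28863·τ³=-218275/68416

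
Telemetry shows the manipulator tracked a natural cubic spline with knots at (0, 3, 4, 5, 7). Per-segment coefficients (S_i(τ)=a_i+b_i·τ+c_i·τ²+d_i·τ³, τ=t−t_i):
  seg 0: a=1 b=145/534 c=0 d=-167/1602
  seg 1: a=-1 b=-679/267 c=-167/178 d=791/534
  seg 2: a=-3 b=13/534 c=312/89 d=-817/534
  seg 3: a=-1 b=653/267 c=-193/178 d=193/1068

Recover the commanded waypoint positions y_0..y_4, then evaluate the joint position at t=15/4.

y_0=1 y_1=-1 y_2=-3 y_3=-1 y_4=1
S(15/4) = -32013/11392

y_0 = S_0(0) = a_0 = 1
y_1 = S_1(0) = a_1 = -1
y_2 = S_2(0) = a_2 = -3
y_3 = S_3(0) = a_3 = -1
y_4 = S_3(2) = 1
t_q=15/4 is in segment 1 (τ=3/4); S_1(τ)=-32013/11392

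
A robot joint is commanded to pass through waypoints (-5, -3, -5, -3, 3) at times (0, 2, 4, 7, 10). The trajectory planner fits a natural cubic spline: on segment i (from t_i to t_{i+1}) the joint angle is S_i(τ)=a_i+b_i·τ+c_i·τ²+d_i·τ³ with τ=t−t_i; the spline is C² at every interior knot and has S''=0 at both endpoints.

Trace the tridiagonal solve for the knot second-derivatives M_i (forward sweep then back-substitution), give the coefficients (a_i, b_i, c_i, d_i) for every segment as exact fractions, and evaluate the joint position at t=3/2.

Δ: Δ0=1, Δ1=-1, Δ2=2/3, Δ3=2
row 1: diag=8, rhs=-12; c'=1/4, d'=-3/2
row 2: denom=10−2·1/4=19/2; d'=(10−2·-3/2)/(19/2)=26/19
row 3: denom=12−3·6/19=210/19; d'=(8−3·26/19)/(210/19)=37/105
back: M3=37/105
back: M2=26/19−6/19·37/105=44/35
back: M1=-3/2−1/4·44/35=-127/70
M: M0=0, M1=-127/70, M2=44/35, M3=37/105, M4=0
seg 0: a=-5, c=M0/2=0, d=(M1−M0)/(6·2)=-127/840, b=Δ0−h0·(2M0+M1)/6=337/210
seg 1: a=-3, c=M1/2=-127/140, d=(M2−M1)/(6·2)=43/168, b=Δ1−h1·(2M1+M2)/6=-22/105
seg 2: a=-5, c=M2/2=22/35, d=(M3−M2)/(6·3)=-19/378, b=Δ2−h2·(2M2+M3)/6=-23/30
seg 3: a=-3, c=M3/2=37/210, d=(M4−M3)/(6·3)=-37/1890, b=Δ3−h3·(2M3+M4)/6=173/105
t_q=3/2 → seg 0, τ=3/2; S=-5+337/210·τ+0·τ²+-127/840·τ³=-993/320

  seg 0: a=-5 b=337/210 c=0 d=-127/840
  seg 1: a=-3 b=-22/105 c=-127/140 d=43/168
  seg 2: a=-5 b=-23/30 c=22/35 d=-19/378
  seg 3: a=-3 b=173/105 c=37/210 d=-37/1890
S(3/2) = -993/320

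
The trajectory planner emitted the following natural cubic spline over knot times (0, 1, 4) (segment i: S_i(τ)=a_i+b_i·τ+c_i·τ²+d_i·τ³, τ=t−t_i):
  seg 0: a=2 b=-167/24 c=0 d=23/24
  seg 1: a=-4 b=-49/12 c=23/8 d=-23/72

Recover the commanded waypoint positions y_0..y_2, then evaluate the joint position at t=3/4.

y_0 = S_0(0) = a_0 = 2
y_1 = S_1(0) = a_1 = -4
y_2 = S_1(3) = 1
t_q=3/4 is in segment 0 (τ=3/4); S_0(τ)=-1441/512

y_0=2 y_1=-4 y_2=1
S(3/4) = -1441/512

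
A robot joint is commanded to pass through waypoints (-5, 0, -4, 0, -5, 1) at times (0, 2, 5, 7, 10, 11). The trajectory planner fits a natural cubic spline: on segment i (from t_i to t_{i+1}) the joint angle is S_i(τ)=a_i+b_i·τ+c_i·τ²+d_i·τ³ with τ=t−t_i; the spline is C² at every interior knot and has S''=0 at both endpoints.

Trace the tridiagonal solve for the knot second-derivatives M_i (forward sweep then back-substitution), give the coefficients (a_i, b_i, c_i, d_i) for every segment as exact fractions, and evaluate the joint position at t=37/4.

Δ: Δ0=5/2, Δ1=-4/3, Δ2=2, Δ3=-5/3, Δ4=6
row 1: diag=10, rhs=-23; c'=3/10, d'=-23/10
row 2: denom=10−3·3/10=91/10; d'=(20−3·-23/10)/(91/10)=269/91
row 3: denom=10−2·20/91=870/91; d'=(-22−2·269/91)/(870/91)=-254/87
row 4: denom=8−3·91/290=2047/290; d'=(46−3·-254/87)/(2047/290)=15880/2047
back: M4=15880/2047
back: M3=-254/87−91/290·15880/2047=-32878/6141
back: M2=269/91−20/91·-32878/6141=25379/6141
back: M1=-23/10−3/10·25379/6141=-7246/2047
M: M0=0, M1=-7246/2047, M2=25379/6141, M3=-32878/6141, M4=15880/2047, M5=0
seg 0: a=-5, c=M0/2=0, d=(M1−M0)/(6·2)=-3623/12282, b=Δ0−h0·(2M0+M1)/6=45197/12282
seg 1: a=0, c=M1/2=-3623/2047, d=(M2−M1)/(6·3)=47117/110538, b=Δ1−h1·(2M1+M2)/6=1721/12282
seg 2: a=-4, c=M2/2=25379/12282, d=(M3−M2)/(6·2)=-6473/8188, b=Δ2−h2·(2M2+M3)/6=6322/6141
seg 3: a=0, c=M3/2=-16439/6141, d=(M4−M3)/(6·3)=40259/55269, b=Δ3−h3·(2M3+M4)/6=-1177/6141
seg 4: a=-5, c=M4/2=7940/2047, d=(M5−M4)/(6·1)=-7940/6141, b=Δ4−h4·(2M4+M5)/6=20966/6141
t_q=37/4 → seg 3, τ=9/4; S=0+-1177/6141·τ+-16439/6141·τ²+40259/55269·τ³=-744915/131008

  seg 0: a=-5 b=45197/12282 c=0 d=-3623/12282
  seg 1: a=0 b=1721/12282 c=-3623/2047 d=47117/110538
  seg 2: a=-4 b=6322/6141 c=25379/12282 d=-6473/8188
  seg 3: a=0 b=-1177/6141 c=-16439/6141 d=40259/55269
  seg 4: a=-5 b=20966/6141 c=7940/2047 d=-7940/6141
S(37/4) = -744915/131008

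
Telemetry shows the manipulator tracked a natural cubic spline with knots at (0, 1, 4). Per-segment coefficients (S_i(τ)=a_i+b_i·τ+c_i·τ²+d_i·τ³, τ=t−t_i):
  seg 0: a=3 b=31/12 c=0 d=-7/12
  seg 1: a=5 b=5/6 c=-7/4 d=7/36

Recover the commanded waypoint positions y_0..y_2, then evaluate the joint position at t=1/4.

y_0=3 y_1=5 y_2=-3
S(1/4) = 931/256

y_0 = S_0(0) = a_0 = 3
y_1 = S_1(0) = a_1 = 5
y_2 = S_1(3) = -3
t_q=1/4 is in segment 0 (τ=1/4); S_0(τ)=931/256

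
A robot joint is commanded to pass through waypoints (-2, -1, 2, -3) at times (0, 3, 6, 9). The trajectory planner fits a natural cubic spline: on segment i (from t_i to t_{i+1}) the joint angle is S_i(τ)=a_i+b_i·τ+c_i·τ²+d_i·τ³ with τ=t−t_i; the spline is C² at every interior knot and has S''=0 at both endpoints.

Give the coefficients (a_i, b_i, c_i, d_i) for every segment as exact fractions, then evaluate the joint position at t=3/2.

Δ: Δ0=1/3, Δ1=1, Δ2=-5/3
row 1: diag=12, rhs=4; c'=1/4, d'=1/3
row 2: denom=12−3·1/4=45/4; d'=(-16−3·1/3)/(45/4)=-68/45
back: M2=-68/45
back: M1=1/3−1/4·-68/45=32/45
M: M0=0, M1=32/45, M2=-68/45, M3=0
seg 0: a=-2, c=M0/2=0, d=(M1−M0)/(6·3)=16/405, b=Δ0−h0·(2M0+M1)/6=-1/45
seg 1: a=-1, c=M1/2=16/45, d=(M2−M1)/(6·3)=-10/81, b=Δ1−h1·(2M1+M2)/6=47/45
seg 2: a=2, c=M2/2=-34/45, d=(M3−M2)/(6·3)=34/405, b=Δ2−h2·(2M2+M3)/6=-7/45
t_q=3/2 → seg 0, τ=3/2; S=-2+-1/45·τ+0·τ²+16/405·τ³=-19/10

  seg 0: a=-2 b=-1/45 c=0 d=16/405
  seg 1: a=-1 b=47/45 c=16/45 d=-10/81
  seg 2: a=2 b=-7/45 c=-34/45 d=34/405
S(3/2) = -19/10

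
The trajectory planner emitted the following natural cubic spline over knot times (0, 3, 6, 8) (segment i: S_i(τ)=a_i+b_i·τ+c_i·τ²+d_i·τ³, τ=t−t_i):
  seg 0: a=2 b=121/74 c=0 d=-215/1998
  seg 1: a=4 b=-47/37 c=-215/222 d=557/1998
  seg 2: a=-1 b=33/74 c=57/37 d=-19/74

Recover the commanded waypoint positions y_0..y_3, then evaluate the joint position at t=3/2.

y_0 = S_0(0) = a_0 = 2
y_1 = S_1(0) = a_1 = 4
y_2 = S_2(0) = a_2 = -1
y_3 = S_2(2) = 4
t_q=3/2 is in segment 0 (τ=3/2); S_0(τ)=2421/592

y_0=2 y_1=4 y_2=-1 y_3=4
S(3/2) = 2421/592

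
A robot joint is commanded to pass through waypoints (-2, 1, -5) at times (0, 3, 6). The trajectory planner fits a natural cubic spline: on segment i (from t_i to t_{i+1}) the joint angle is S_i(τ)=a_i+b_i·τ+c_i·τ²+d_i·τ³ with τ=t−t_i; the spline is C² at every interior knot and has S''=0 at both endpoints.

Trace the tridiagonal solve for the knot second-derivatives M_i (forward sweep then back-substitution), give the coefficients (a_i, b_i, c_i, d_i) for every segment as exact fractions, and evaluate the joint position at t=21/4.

Δ: Δ0=1, Δ1=-2
row 1: diag=12, rhs=-18; c'=1/4, d'=-3/2
back: M1=-3/2
M: M0=0, M1=-3/2, M2=0
seg 0: a=-2, c=M0/2=0, d=(M1−M0)/(6·3)=-1/12, b=Δ0−h0·(2M0+M1)/6=7/4
seg 1: a=1, c=M1/2=-3/4, d=(M2−M1)/(6·3)=1/12, b=Δ1−h1·(2M1+M2)/6=-1/2
t_q=21/4 → seg 1, τ=9/4; S=1+-1/2·τ+-3/4·τ²+1/12·τ³=-761/256

  seg 0: a=-2 b=7/4 c=0 d=-1/12
  seg 1: a=1 b=-1/2 c=-3/4 d=1/12
S(21/4) = -761/256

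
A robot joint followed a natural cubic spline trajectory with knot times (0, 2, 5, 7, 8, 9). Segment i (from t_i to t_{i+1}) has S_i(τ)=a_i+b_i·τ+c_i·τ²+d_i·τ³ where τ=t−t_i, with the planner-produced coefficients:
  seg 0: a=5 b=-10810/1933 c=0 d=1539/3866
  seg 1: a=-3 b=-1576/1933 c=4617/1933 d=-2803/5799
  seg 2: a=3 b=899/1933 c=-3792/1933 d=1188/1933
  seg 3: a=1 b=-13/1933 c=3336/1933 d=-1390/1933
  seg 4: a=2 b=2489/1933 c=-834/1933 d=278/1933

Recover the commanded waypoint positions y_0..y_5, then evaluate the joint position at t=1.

y_0 = S_0(0) = a_0 = 5
y_1 = S_1(0) = a_1 = -3
y_2 = S_2(0) = a_2 = 3
y_3 = S_3(0) = a_3 = 1
y_4 = S_4(0) = a_4 = 2
y_5 = S_4(1) = 3
t_q=1 is in segment 0 (τ=1); S_0(τ)=-751/3866

y_0=5 y_1=-3 y_2=3 y_3=1 y_4=2 y_5=3
S(1) = -751/3866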